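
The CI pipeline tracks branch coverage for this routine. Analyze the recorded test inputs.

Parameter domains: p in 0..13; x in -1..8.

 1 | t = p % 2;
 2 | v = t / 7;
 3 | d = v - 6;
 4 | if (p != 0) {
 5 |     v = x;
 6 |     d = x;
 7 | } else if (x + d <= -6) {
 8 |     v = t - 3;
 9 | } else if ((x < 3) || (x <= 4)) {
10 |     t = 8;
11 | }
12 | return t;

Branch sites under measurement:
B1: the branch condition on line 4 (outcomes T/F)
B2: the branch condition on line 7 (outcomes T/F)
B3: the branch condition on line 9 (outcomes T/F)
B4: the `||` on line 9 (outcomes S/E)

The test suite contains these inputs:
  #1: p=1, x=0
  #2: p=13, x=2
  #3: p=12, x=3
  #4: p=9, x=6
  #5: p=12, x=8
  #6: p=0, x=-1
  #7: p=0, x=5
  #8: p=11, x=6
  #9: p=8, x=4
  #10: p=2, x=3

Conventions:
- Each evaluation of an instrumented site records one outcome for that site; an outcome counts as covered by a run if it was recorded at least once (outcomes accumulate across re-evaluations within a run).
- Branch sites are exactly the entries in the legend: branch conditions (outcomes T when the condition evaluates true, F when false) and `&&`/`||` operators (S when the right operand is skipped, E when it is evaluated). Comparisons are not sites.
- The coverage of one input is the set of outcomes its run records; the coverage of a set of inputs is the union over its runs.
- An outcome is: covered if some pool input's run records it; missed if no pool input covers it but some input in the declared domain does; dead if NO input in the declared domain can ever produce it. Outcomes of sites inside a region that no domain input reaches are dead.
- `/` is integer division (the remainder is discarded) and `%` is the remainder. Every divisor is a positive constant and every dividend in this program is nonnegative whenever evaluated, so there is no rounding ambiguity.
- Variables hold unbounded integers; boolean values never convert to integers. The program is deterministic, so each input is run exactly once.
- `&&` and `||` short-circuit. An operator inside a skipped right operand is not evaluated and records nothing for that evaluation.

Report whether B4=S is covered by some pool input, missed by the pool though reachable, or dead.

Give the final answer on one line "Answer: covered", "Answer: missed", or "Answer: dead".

no pool input records B4=S
but domain input (p=0, x=1) does record it -> reachable, so missed

Answer: missed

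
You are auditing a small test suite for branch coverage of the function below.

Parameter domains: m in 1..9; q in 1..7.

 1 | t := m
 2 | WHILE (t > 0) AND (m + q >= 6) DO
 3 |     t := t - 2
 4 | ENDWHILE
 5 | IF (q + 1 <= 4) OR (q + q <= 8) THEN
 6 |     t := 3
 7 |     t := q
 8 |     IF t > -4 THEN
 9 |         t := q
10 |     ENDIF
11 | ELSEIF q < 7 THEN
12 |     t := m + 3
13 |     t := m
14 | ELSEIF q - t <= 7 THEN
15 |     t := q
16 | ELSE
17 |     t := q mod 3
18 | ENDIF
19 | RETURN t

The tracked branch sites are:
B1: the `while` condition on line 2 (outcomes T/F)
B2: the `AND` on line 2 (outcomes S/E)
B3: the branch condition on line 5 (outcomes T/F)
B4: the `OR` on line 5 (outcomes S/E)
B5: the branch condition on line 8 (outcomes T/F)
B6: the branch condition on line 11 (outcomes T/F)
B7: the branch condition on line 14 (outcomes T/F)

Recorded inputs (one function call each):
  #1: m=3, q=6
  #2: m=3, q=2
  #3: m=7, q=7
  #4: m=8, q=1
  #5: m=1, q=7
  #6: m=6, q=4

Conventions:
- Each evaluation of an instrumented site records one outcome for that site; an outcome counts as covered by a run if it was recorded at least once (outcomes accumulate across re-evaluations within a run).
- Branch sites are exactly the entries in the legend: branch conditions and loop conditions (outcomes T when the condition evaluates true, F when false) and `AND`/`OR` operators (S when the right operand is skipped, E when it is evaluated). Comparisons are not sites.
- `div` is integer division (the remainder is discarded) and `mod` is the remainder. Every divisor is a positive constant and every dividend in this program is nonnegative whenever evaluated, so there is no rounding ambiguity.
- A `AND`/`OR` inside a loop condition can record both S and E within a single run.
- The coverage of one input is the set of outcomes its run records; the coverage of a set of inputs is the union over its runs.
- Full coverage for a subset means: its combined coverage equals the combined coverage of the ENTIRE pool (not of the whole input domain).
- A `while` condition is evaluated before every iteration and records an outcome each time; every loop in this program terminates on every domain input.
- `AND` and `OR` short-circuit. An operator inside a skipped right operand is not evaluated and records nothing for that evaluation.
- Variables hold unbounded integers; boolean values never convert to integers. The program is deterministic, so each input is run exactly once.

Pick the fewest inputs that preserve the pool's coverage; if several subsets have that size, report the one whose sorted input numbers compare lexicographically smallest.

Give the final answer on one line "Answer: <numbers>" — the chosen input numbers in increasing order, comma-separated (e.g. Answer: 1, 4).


input #1 (m=3, q=6): events B2->E, B1->T, B2->E, B1->T, B2->S, B1->F, B4->E, B3->F, B6->T; covers B1=T, B1=F, B2=S, B2=E, B3=F, B4=E, B6=T
input #2 (m=3, q=2): events B2->E, B1->F, B4->S, B3->T, B5->T; covers B1=F, B2=E, B3=T, B4=S, B5=T
input #3 (m=7, q=7): events B2->E, B1->T, B2->E, B1->T, B2->E, B1->T, B2->E, B1->T, B2->S, B1->F, B4->E, B3->F, B6->F, B7->F; covers B1=T, B1=F, B2=S, B2=E, B3=F, B4=E, B6=F, B7=F
input #4 (m=8, q=1): events B2->E, B1->T, B2->E, B1->T, B2->E, B1->T, B2->E, B1->T, B2->S, B1->F, B4->S, B3->T, B5->T; covers B1=T, B1=F, B2=S, B2=E, B3=T, B4=S, B5=T
input #5 (m=1, q=7): events B2->E, B1->T, B2->S, B1->F, B4->E, B3->F, B6->F, B7->F; covers B1=T, B1=F, B2=S, B2=E, B3=F, B4=E, B6=F, B7=F
input #6 (m=6, q=4): events B2->E, B1->T, B2->E, B1->T, B2->E, B1->T, B2->S, B1->F, B4->E, B3->T, B5->T; covers B1=T, B1=F, B2=S, B2=E, B3=T, B4=E, B5=T
pool-wide coverage (12 outcomes): B1=T, B1=F, B2=S, B2=E, B3=T, B3=F, B4=S, B4=E, B5=T, B6=T, B6=F, B7=F
checked all size-1 subsets: none covers 12 outcomes (max 8/12)
checked all size-2 subsets: none covers 12 outcomes (max 11/12)
inputs {1, 2, 3} (size 3) cover everything; no size-3 subset with a lexicographically smaller index list covers all 12
Answer: 1, 2, 3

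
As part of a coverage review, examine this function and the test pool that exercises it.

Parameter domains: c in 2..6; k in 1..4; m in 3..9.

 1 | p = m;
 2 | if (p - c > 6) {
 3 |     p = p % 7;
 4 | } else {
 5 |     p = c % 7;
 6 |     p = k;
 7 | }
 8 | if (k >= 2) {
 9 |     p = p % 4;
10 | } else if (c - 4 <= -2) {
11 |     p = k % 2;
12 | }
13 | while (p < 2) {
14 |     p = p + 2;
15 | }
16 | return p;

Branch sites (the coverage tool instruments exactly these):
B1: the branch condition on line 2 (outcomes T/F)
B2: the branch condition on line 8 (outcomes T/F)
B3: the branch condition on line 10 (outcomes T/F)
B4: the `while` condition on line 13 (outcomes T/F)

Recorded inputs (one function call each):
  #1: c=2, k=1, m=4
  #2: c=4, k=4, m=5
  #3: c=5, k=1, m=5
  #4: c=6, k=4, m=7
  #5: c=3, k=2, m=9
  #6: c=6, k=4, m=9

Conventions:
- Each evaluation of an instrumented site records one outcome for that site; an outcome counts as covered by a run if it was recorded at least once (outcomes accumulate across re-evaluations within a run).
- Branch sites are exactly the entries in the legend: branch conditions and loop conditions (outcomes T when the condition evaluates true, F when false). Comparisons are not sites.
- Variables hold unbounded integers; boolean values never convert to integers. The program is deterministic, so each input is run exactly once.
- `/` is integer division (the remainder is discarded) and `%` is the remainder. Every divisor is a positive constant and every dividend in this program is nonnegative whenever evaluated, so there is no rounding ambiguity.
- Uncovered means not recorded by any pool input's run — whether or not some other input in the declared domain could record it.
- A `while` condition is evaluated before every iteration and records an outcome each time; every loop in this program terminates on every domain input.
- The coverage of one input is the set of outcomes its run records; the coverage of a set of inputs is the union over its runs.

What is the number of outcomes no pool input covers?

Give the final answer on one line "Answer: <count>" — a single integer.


test 1 (c=2, k=1, m=4) fires B1->F, B2->F, B3->T, B4->T, B4->F; hits B1=F, B2=F, B3=T, B4=T, B4=F
test 2 (c=4, k=4, m=5) fires B1->F, B2->T, B4->T, B4->F; hits B1=F, B2=T, B4=T, B4=F
test 3 (c=5, k=1, m=5) fires B1->F, B2->F, B3->F, B4->T, B4->F; hits B1=F, B2=F, B3=F, B4=T, B4=F
test 4 (c=6, k=4, m=7) fires B1->F, B2->T, B4->T, B4->F; hits B1=F, B2=T, B4=T, B4=F
test 5 (c=3, k=2, m=9) fires B1->F, B2->T, B4->F; hits B1=F, B2=T, B4=F
test 6 (c=6, k=4, m=9) fires B1->F, B2->T, B4->T, B4->F; hits B1=F, B2=T, B4=T, B4=F
union over the pool: B1=F, B2=T, B2=F, B3=T, B3=F, B4=T, B4=F
uncovered (1 of 8): B1=T
Answer: 1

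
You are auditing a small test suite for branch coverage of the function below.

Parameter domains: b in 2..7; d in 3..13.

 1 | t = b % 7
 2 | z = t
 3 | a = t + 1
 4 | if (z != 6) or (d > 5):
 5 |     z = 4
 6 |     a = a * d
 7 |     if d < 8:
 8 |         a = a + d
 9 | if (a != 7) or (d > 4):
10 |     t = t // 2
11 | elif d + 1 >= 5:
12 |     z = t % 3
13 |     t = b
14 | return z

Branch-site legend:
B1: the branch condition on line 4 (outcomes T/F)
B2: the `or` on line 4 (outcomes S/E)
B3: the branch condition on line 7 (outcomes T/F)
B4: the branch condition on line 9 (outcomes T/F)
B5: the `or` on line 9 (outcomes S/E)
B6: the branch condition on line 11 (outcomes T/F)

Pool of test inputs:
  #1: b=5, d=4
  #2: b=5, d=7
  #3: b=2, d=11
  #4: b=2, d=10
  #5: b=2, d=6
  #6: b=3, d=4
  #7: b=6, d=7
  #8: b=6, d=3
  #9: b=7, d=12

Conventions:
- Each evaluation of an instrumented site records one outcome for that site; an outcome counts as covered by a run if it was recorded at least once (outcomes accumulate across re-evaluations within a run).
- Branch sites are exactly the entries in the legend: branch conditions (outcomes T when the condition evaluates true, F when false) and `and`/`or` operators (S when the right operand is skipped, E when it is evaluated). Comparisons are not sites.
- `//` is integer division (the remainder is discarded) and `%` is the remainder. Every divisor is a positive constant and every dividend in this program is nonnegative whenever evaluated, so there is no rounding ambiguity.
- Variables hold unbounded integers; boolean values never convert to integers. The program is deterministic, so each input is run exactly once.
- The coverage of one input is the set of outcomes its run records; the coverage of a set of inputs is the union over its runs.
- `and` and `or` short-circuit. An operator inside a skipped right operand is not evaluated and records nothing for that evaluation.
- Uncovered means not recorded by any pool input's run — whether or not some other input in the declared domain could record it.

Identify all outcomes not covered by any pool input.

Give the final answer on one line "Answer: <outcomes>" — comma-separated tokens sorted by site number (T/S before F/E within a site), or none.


input #1, b=5, d=4: events B2->S, B1->T, B3->T, B5->S, B4->T; outcomes B1=T, B2=S, B3=T, B4=T, B5=S
input #2, b=5, d=7: events B2->S, B1->T, B3->T, B5->S, B4->T; outcomes B1=T, B2=S, B3=T, B4=T, B5=S
input #3, b=2, d=11: events B2->S, B1->T, B3->F, B5->S, B4->T; outcomes B1=T, B2=S, B3=F, B4=T, B5=S
input #4, b=2, d=10: events B2->S, B1->T, B3->F, B5->S, B4->T; outcomes B1=T, B2=S, B3=F, B4=T, B5=S
input #5, b=2, d=6: events B2->S, B1->T, B3->T, B5->S, B4->T; outcomes B1=T, B2=S, B3=T, B4=T, B5=S
input #6, b=3, d=4: events B2->S, B1->T, B3->T, B5->S, B4->T; outcomes B1=T, B2=S, B3=T, B4=T, B5=S
input #7, b=6, d=7: events B2->E, B1->T, B3->T, B5->S, B4->T; outcomes B1=T, B2=E, B3=T, B4=T, B5=S
input #8, b=6, d=3: events B2->E, B1->F, B5->E, B4->F, B6->F; outcomes B1=F, B2=E, B4=F, B5=E, B6=F
input #9, b=7, d=12: events B2->S, B1->T, B3->F, B5->S, B4->T; outcomes B1=T, B2=S, B3=F, B4=T, B5=S
union over the pool: B1=T, B1=F, B2=S, B2=E, B3=T, B3=F, B4=T, B4=F, B5=S, B5=E, B6=F
uncovered (1 of 12): B6=T
Answer: B6=T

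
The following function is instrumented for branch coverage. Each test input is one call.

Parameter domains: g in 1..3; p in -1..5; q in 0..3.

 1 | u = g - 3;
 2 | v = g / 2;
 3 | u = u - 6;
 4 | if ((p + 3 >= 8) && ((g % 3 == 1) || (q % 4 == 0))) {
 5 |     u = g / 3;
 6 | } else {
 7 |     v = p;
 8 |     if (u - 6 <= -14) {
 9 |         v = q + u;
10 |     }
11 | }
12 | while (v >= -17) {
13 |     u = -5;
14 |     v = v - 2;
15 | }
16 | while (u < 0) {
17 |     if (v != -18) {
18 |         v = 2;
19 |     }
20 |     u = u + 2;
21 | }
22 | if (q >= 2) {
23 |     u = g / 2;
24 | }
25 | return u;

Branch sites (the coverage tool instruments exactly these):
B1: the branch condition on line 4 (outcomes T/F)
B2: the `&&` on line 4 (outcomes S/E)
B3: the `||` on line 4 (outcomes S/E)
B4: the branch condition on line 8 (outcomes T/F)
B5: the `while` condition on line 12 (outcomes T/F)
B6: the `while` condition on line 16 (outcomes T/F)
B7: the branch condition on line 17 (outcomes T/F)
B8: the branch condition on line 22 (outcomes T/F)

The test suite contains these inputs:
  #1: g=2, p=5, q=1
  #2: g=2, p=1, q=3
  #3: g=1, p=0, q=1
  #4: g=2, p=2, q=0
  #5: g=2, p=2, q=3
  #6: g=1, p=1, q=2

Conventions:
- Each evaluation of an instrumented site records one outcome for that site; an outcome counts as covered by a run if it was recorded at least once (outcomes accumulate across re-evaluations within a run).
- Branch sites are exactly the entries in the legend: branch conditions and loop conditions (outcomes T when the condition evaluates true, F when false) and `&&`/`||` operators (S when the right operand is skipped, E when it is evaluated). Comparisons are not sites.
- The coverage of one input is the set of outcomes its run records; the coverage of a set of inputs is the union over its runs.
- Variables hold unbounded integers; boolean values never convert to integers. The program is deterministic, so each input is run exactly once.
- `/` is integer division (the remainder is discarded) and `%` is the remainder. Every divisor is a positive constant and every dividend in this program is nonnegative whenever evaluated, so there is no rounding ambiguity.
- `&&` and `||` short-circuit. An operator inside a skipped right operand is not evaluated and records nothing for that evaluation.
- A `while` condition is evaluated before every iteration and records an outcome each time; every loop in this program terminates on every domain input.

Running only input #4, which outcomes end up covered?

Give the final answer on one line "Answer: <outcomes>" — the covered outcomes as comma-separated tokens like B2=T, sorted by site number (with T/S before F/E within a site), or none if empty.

Tracing the run of input #4 (g=2, p=2, q=0):
  B2->S, B1->F, B4->F, B5->T, B5->T, B5->T, B5->T, B5->T, B5->T, B5->T
  B5->T, B5->T, B5->T, B5->F, B6->T, B7->F, B6->T, B7->F, B6->T, B7->F
  B6->F, B8->F
distinct outcomes covered: B1=F, B2=S, B4=F, B5=T, B5=F, B6=T, B6=F, B7=F, B8=F

Answer: B1=F, B2=S, B4=F, B5=T, B5=F, B6=T, B6=F, B7=F, B8=F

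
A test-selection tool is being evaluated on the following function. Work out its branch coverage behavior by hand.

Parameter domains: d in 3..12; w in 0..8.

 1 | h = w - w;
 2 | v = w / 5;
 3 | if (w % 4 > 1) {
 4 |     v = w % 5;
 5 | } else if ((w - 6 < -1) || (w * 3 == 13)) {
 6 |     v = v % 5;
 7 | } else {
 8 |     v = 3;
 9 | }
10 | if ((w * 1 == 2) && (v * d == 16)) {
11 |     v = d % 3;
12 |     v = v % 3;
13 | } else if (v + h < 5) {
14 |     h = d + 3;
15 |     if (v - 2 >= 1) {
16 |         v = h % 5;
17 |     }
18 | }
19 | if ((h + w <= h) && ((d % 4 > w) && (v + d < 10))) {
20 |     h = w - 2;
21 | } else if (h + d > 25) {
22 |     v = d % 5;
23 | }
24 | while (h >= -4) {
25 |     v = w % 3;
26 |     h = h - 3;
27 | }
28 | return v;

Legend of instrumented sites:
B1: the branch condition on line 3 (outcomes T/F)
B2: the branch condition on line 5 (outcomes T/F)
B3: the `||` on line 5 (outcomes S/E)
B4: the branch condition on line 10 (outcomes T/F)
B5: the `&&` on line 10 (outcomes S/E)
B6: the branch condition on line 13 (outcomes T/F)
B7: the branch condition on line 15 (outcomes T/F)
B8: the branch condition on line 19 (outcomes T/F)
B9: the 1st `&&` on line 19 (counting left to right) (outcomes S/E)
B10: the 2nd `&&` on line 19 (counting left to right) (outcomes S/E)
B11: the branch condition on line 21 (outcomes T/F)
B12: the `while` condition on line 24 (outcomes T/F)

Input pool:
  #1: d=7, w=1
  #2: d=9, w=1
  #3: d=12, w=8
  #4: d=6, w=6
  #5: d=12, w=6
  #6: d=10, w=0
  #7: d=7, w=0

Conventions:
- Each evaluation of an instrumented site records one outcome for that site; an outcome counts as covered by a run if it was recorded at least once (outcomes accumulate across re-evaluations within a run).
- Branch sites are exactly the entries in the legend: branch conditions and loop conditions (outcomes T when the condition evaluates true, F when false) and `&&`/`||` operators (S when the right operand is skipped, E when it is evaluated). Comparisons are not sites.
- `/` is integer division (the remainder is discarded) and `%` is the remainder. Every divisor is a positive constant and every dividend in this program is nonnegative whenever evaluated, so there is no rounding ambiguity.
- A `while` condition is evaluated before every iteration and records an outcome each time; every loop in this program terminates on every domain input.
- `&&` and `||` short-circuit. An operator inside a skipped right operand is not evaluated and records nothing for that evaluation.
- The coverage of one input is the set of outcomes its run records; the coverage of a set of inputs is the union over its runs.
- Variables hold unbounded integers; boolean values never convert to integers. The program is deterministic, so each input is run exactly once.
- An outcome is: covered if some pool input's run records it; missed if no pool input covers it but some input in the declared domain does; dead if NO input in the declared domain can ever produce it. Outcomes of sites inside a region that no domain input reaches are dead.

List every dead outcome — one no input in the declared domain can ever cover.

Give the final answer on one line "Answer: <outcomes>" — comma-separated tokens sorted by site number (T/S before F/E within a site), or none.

checking every outcome against all 90 domain inputs:
  B6=F: unreachable across the whole domain -> dead
  reachable outcomes have witnesses, e.g. B1=T (e.g. d=3, w=2), B1=F (e.g. d=3, w=0), B2=T (e.g. d=3, w=0), B2=F (e.g. d=3, w=5)

Answer: B6=F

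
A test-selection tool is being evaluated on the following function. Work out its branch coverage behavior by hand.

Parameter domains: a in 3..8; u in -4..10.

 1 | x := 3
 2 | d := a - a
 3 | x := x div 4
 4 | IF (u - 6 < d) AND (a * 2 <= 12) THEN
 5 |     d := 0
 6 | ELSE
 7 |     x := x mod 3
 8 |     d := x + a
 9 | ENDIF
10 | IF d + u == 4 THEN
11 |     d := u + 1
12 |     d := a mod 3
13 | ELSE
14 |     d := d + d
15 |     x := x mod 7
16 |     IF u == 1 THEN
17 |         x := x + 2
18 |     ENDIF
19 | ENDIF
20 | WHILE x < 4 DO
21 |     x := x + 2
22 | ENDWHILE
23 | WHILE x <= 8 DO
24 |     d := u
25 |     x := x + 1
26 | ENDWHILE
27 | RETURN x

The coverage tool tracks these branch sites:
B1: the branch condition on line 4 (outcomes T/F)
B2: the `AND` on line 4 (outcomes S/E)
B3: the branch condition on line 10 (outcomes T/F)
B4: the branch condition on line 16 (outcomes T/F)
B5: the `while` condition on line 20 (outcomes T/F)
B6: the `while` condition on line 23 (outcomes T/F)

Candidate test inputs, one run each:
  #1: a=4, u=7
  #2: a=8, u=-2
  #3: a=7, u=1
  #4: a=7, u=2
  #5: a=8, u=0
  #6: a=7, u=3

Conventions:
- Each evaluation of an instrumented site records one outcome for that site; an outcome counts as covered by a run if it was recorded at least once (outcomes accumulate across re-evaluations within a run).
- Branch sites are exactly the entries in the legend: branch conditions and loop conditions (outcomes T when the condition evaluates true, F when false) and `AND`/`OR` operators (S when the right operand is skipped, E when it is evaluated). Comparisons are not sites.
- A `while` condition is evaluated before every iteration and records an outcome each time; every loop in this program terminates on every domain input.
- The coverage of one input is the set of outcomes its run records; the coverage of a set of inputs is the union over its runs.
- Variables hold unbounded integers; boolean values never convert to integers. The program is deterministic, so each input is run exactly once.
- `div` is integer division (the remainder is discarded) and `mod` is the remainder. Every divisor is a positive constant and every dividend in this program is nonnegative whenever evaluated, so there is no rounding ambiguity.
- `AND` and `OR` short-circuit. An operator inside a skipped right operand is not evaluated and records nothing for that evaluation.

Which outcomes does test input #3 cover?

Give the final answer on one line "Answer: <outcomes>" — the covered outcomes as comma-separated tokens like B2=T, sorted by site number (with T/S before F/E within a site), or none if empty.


Tracing the run of input #3 (a=7, u=1):
  B2->E, B1->F, B3->F, B4->T, B5->T, B5->F, B6->T, B6->T, B6->T, B6->T
  B6->T, B6->F
as a set, this run covers: B1=F, B2=E, B3=F, B4=T, B5=T, B5=F, B6=T, B6=F
Answer: B1=F, B2=E, B3=F, B4=T, B5=T, B5=F, B6=T, B6=F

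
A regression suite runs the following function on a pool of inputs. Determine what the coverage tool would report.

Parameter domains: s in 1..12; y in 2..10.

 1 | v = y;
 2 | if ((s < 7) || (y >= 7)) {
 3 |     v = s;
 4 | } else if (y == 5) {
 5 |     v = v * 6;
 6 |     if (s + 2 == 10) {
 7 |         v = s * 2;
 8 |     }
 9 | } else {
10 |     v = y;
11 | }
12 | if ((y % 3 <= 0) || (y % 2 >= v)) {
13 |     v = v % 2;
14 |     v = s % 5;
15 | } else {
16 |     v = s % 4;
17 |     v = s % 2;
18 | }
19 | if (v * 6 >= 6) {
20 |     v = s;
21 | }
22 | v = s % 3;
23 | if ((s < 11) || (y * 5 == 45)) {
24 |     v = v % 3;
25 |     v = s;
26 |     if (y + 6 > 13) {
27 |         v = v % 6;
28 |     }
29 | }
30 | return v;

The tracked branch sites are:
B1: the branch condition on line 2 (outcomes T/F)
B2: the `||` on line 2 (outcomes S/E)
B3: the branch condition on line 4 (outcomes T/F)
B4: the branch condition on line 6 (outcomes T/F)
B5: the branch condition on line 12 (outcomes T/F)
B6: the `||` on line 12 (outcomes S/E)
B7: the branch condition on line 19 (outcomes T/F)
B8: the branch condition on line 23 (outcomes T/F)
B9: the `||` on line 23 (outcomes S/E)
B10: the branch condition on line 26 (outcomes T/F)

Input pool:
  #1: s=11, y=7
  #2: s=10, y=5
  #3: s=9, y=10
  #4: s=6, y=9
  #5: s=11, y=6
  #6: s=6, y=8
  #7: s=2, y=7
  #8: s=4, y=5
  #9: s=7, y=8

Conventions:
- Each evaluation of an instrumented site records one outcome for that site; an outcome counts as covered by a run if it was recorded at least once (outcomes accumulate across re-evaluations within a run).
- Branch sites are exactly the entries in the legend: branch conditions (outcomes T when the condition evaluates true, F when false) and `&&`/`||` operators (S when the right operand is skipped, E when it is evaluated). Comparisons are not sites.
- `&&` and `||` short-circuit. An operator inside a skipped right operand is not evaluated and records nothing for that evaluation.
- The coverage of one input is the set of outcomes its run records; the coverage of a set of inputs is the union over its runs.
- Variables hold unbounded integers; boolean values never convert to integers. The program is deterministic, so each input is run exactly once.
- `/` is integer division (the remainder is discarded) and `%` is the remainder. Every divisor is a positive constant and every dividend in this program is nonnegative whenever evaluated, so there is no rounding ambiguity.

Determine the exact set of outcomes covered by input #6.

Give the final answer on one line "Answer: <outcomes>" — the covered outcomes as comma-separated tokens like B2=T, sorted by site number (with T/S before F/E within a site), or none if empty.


Event log for input #6 (s=6, y=8):
  B2->S, B1->T, B6->E, B5->F, B7->F, B9->S, B8->T, B10->T
deduplicating events, the covered set is: B1=T, B2=S, B5=F, B6=E, B7=F, B8=T, B9=S, B10=T
Answer: B1=T, B2=S, B5=F, B6=E, B7=F, B8=T, B9=S, B10=T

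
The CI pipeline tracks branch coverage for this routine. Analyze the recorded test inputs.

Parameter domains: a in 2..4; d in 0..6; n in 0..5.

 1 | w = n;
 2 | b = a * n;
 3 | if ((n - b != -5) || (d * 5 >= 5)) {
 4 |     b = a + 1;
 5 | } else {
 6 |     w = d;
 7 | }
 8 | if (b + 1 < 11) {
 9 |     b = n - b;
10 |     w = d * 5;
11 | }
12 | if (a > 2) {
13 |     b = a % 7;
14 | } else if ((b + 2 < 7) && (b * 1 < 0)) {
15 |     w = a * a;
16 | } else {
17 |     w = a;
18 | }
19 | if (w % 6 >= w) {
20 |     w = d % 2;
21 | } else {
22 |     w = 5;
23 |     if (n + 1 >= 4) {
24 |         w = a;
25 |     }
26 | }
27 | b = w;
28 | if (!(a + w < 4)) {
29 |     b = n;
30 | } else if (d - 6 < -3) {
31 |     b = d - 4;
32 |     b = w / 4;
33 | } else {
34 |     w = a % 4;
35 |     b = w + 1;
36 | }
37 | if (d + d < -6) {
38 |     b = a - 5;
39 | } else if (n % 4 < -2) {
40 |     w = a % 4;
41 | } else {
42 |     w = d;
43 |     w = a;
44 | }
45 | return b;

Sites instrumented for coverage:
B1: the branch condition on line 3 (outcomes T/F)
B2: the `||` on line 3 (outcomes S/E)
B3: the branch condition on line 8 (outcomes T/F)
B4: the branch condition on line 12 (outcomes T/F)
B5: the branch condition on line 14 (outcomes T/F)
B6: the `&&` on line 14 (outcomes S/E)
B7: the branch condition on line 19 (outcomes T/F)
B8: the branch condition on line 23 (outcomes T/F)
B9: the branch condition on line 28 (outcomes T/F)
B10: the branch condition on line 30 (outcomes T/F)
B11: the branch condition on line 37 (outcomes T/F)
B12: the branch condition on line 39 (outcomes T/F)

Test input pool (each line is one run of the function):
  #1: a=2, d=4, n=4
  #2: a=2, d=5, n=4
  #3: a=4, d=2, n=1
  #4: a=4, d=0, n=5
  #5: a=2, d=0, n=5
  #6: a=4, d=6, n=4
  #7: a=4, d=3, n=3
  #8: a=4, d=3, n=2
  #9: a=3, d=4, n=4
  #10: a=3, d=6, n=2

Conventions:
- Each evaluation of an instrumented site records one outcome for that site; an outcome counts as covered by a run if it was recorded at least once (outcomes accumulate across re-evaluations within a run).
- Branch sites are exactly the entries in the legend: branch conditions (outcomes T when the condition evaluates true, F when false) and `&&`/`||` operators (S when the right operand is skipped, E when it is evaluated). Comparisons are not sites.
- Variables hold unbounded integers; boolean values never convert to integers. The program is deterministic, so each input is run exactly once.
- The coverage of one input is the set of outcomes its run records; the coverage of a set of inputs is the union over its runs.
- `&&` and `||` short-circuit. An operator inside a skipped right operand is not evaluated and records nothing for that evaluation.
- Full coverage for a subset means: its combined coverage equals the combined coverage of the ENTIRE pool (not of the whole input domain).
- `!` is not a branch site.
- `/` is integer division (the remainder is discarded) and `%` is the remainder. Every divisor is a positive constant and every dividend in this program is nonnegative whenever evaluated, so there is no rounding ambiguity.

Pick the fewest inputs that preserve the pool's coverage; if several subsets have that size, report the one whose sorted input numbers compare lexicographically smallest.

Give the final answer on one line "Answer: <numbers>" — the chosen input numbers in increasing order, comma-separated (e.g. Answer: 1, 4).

input #1 (a=2, d=4, n=4): events B2->S, B1->T, B3->T, B4->F, B6->E, B5->F, B7->T, B9->F, B10->F, B11->F, B12->F; covers B1=T, B2=S, B3=T, B4=F, B5=F, B6=E, B7=T, B9=F, B10=F, B11=F, B12=F
input #2 (a=2, d=5, n=4): events B2->S, B1->T, B3->T, B4->F, B6->E, B5->F, B7->T, B9->F, B10->F, B11->F, B12->F; covers B1=T, B2=S, B3=T, B4=F, B5=F, B6=E, B7=T, B9=F, B10=F, B11=F, B12=F
input #3 (a=4, d=2, n=1): events B2->S, B1->T, B3->T, B4->T, B7->F, B8->F, B9->T, B11->F, B12->F; covers B1=T, B2=S, B3=T, B4=T, B7=F, B8=F, B9=T, B11=F, B12=F
input #4 (a=4, d=0, n=5): events B2->S, B1->T, B3->T, B4->T, B7->T, B9->T, B11->F, B12->F; covers B1=T, B2=S, B3=T, B4=T, B7=T, B9=T, B11=F, B12=F
input #5 (a=2, d=0, n=5): events B2->E, B1->F, B3->F, B4->F, B6->S, B5->F, B7->T, B9->F, B10->T, B11->F, B12->F; covers B1=F, B2=E, B3=F, B4=F, B5=F, B6=S, B7=T, B9=F, B10=T, B11=F, B12=F
input #6 (a=4, d=6, n=4): events B2->S, B1->T, B3->T, B4->T, B7->F, B8->T, B9->T, B11->F, B12->F; covers B1=T, B2=S, B3=T, B4=T, B7=F, B8=T, B9=T, B11=F, B12=F
input #7 (a=4, d=3, n=3): events B2->S, B1->T, B3->T, B4->T, B7->F, B8->T, B9->T, B11->F, B12->F; covers B1=T, B2=S, B3=T, B4=T, B7=F, B8=T, B9=T, B11=F, B12=F
input #8 (a=4, d=3, n=2): events B2->S, B1->T, B3->T, B4->T, B7->F, B8->F, B9->T, B11->F, B12->F; covers B1=T, B2=S, B3=T, B4=T, B7=F, B8=F, B9=T, B11=F, B12=F
input #9 (a=3, d=4, n=4): events B2->S, B1->T, B3->T, B4->T, B7->F, B8->T, B9->T, B11->F, B12->F; covers B1=T, B2=S, B3=T, B4=T, B7=F, B8=T, B9=T, B11=F, B12=F
input #10 (a=3, d=6, n=2): events B2->S, B1->T, B3->T, B4->T, B7->F, B8->F, B9->T, B11->F, B12->F; covers B1=T, B2=S, B3=T, B4=T, B7=F, B8=F, B9=T, B11=F, B12=F
pool-wide coverage (21 outcomes): B1=T, B1=F, B2=S, B2=E, B3=T, B3=F, B4=T, B4=F, B5=F, B6=S, B6=E, B7=T, B7=F, B8=T, B8=F, B9=T, B9=F, B10=T, B10=F, B11=F, B12=F
size 1 is not enough: best union over all size-1 subsets is 11/21
size 2 is not enough: best union over all size-2 subsets is 18/21
size 3 is not enough: best union over all size-3 subsets is 20/21
at size 4, {1, 3, 5, 6} reaches all 21 outcomes; every lexicographically earlier size-4 subset fails

Answer: 1, 3, 5, 6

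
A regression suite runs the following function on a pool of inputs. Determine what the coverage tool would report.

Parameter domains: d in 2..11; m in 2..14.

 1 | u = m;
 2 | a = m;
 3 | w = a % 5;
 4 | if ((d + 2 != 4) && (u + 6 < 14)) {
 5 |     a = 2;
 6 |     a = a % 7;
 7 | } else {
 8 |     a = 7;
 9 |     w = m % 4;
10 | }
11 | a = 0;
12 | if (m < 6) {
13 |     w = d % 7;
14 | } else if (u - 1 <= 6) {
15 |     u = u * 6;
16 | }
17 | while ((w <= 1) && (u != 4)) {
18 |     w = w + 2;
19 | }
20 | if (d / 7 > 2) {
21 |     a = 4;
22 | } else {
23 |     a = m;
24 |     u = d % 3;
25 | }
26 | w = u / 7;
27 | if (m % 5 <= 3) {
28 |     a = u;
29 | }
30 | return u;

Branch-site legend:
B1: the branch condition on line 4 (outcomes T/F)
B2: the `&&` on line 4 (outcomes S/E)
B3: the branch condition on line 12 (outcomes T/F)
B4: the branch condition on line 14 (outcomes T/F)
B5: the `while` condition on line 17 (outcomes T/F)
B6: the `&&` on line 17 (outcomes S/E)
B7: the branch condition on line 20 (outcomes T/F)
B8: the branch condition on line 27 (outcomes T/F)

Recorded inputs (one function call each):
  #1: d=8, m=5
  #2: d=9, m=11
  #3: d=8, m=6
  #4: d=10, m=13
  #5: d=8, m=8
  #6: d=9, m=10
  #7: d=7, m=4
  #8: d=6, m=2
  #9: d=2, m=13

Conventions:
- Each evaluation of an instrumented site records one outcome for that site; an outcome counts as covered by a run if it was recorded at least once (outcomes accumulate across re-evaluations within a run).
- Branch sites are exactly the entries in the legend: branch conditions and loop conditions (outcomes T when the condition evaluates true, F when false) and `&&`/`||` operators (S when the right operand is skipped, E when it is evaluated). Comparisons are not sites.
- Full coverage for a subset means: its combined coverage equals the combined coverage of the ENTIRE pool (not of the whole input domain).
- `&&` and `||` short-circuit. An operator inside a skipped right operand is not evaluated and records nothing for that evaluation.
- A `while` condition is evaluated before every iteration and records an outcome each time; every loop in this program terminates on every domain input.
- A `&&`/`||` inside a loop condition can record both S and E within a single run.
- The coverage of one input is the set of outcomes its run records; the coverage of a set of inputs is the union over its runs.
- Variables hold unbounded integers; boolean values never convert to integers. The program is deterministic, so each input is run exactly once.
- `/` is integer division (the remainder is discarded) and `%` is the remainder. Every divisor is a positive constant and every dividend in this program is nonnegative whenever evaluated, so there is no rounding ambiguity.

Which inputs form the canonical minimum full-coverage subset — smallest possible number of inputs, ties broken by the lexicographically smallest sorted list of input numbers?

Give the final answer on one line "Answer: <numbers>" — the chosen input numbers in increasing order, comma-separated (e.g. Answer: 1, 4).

input #1, d=8, m=5: outcomes B1=T, B2=E, B3=T, B5=T, B5=F, B6=S, B6=E, B7=F, B8=T
input #2, d=9, m=11: outcomes B1=F, B2=E, B3=F, B4=F, B5=F, B6=S, B7=F, B8=T
input #3, d=8, m=6: outcomes B1=T, B2=E, B3=F, B4=T, B5=T, B5=F, B6=S, B6=E, B7=F, B8=T
input #4, d=10, m=13: outcomes B1=F, B2=E, B3=F, B4=F, B5=T, B5=F, B6=S, B6=E, B7=F, B8=T
input #5, d=8, m=8: outcomes B1=F, B2=E, B3=F, B4=F, B5=T, B5=F, B6=S, B6=E, B7=F, B8=T
input #6, d=9, m=10: outcomes B1=F, B2=E, B3=F, B4=F, B5=F, B6=S, B7=F, B8=T
input #7, d=7, m=4: outcomes B1=T, B2=E, B3=T, B5=F, B6=E, B7=F, B8=F
input #8, d=6, m=2: outcomes B1=T, B2=E, B3=T, B5=F, B6=S, B7=F, B8=T
input #9, d=2, m=13: outcomes B1=F, B2=S, B3=F, B4=F, B5=T, B5=F, B6=S, B6=E, B7=F, B8=T
pool-wide coverage (15 outcomes): B1=T, B1=F, B2=S, B2=E, B3=T, B3=F, B4=T, B4=F, B5=T, B5=F, B6=S, B6=E, B7=F, B8=T, B8=F
every size-1 subset falls short of the 15 outcomes (best: 10/15)
every size-2 subset falls short of the 15 outcomes (best: 14/15)
at size 3, {3, 7, 9} reaches all 15 outcomes; every lexicographically earlier size-3 subset fails

Answer: 3, 7, 9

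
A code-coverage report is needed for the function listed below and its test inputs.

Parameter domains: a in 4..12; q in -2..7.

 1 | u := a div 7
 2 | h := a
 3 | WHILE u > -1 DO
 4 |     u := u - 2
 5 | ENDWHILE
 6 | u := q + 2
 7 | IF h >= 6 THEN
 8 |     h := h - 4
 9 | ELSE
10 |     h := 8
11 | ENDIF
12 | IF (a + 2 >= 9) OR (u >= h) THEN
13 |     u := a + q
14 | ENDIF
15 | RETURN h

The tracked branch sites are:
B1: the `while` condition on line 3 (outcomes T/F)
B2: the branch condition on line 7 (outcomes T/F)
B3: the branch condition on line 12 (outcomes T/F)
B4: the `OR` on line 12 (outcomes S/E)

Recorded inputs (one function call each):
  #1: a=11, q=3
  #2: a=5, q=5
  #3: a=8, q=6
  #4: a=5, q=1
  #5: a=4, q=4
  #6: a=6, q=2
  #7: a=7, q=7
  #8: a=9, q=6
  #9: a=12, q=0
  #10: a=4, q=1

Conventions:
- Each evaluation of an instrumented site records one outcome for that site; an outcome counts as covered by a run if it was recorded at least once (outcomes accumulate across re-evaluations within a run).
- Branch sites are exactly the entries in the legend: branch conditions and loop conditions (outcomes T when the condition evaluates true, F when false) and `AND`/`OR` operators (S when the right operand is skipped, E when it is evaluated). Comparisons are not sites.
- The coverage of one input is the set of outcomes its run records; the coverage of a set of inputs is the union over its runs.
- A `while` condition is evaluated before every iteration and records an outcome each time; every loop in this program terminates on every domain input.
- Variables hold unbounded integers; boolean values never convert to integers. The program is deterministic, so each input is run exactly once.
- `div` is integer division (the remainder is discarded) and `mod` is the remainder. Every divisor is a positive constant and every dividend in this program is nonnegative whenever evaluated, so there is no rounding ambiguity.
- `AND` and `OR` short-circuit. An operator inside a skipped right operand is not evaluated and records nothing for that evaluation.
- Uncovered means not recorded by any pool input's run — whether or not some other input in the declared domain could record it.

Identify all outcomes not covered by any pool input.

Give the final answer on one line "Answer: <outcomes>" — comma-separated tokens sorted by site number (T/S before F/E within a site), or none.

input #1 (a=11, q=3): events B1->T, B1->F, B2->T, B4->S, B3->T; covers B1=T, B1=F, B2=T, B3=T, B4=S
input #2 (a=5, q=5): events B1->T, B1->F, B2->F, B4->E, B3->F; covers B1=T, B1=F, B2=F, B3=F, B4=E
input #3 (a=8, q=6): events B1->T, B1->F, B2->T, B4->S, B3->T; covers B1=T, B1=F, B2=T, B3=T, B4=S
input #4 (a=5, q=1): events B1->T, B1->F, B2->F, B4->E, B3->F; covers B1=T, B1=F, B2=F, B3=F, B4=E
input #5 (a=4, q=4): events B1->T, B1->F, B2->F, B4->E, B3->F; covers B1=T, B1=F, B2=F, B3=F, B4=E
input #6 (a=6, q=2): events B1->T, B1->F, B2->T, B4->E, B3->T; covers B1=T, B1=F, B2=T, B3=T, B4=E
input #7 (a=7, q=7): events B1->T, B1->F, B2->T, B4->S, B3->T; covers B1=T, B1=F, B2=T, B3=T, B4=S
input #8 (a=9, q=6): events B1->T, B1->F, B2->T, B4->S, B3->T; covers B1=T, B1=F, B2=T, B3=T, B4=S
input #9 (a=12, q=0): events B1->T, B1->F, B2->T, B4->S, B3->T; covers B1=T, B1=F, B2=T, B3=T, B4=S
input #10 (a=4, q=1): events B1->T, B1->F, B2->F, B4->E, B3->F; covers B1=T, B1=F, B2=F, B3=F, B4=E
union over the pool: B1=T, B1=F, B2=T, B2=F, B3=T, B3=F, B4=S, B4=E
uncovered (0 of 8): none

Answer: none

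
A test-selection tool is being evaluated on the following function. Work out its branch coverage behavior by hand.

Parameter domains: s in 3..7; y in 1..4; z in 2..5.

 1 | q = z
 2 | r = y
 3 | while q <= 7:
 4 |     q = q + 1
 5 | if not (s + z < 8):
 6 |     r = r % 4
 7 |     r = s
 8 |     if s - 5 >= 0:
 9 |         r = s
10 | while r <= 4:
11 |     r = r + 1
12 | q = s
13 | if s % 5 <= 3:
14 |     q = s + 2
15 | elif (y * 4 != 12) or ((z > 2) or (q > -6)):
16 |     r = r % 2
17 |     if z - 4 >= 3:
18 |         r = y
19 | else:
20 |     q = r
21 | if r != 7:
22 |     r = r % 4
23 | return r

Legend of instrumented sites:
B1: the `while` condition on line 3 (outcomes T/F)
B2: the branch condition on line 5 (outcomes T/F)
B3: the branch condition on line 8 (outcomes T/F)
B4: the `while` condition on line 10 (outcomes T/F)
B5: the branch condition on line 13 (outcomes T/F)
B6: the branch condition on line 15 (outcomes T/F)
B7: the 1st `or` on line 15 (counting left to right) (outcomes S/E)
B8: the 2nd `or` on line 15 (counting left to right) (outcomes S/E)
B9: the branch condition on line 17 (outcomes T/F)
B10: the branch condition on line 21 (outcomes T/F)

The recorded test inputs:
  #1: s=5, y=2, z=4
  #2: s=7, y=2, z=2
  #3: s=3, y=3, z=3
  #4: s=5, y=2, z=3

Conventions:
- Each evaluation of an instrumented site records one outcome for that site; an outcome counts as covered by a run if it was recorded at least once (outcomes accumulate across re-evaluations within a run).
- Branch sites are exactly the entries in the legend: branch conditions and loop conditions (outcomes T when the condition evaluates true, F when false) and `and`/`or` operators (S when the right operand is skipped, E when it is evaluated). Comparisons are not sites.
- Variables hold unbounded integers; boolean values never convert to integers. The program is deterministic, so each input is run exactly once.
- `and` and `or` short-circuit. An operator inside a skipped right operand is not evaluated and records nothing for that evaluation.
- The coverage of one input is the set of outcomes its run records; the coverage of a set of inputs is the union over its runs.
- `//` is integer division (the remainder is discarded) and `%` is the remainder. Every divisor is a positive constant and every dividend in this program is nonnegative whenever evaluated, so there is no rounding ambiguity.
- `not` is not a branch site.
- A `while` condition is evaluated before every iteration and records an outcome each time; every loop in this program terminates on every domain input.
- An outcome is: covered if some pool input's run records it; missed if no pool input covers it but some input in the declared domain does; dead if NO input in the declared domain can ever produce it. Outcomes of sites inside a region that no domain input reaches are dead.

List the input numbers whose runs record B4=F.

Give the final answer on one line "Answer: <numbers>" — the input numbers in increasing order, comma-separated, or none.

input #1 (s=5, y=2, z=4): covers B4=F
input #2 (s=7, y=2, z=2): covers B4=F
input #3 (s=3, y=3, z=3): covers B4=F
input #4 (s=5, y=2, z=3): covers B4=F

Answer: 1, 2, 3, 4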